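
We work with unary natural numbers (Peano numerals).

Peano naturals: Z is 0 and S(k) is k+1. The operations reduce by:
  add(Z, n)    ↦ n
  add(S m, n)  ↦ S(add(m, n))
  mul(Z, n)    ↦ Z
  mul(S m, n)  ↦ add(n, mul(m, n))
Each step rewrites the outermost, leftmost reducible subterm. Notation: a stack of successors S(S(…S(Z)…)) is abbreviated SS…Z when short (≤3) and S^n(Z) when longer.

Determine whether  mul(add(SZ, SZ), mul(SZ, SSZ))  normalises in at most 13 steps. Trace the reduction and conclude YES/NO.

Answer: NO — after 13 steps the term is S(S(add(add(SSZ, mul(Z, SSZ)), mul(Z, mul(SZ, SSZ))))), not yet normal

Derivation:
  start: mul(add(SZ, SZ), mul(SZ, SSZ))
  step 1: mul(S(add(Z, SZ)), mul(SZ, SSZ))
  step 2: add(mul(SZ, SSZ), mul(add(Z, SZ), mul(SZ, SSZ)))
  step 3: add(add(SSZ, mul(Z, SSZ)), mul(add(Z, SZ), mul(SZ, SSZ)))
  step 4: add(S(add(SZ, mul(Z, SSZ))), mul(add(Z, SZ), mul(SZ, SSZ)))
  step 5: S(add(add(SZ, mul(Z, SSZ)), mul(add(Z, SZ), mul(SZ, SSZ))))
  step 6: S(add(S(add(Z, mul(Z, SSZ))), mul(add(Z, SZ), mul(SZ, SSZ))))
  step 7: S(S(add(add(Z, mul(Z, SSZ)), mul(add(Z, SZ), mul(SZ, SSZ)))))
  step 8: S(S(add(mul(Z, SSZ), mul(add(Z, SZ), mul(SZ, SSZ)))))
  step 9: S(S(add(Z, mul(add(Z, SZ), mul(SZ, SSZ)))))
  step 10: S(S(mul(add(Z, SZ), mul(SZ, SSZ))))
  step 11: S(S(mul(SZ, mul(SZ, SSZ))))
  step 12: S(S(add(mul(SZ, SSZ), mul(Z, mul(SZ, SSZ)))))
  step 13: S(S(add(add(SSZ, mul(Z, SSZ)), mul(Z, mul(SZ, SSZ)))))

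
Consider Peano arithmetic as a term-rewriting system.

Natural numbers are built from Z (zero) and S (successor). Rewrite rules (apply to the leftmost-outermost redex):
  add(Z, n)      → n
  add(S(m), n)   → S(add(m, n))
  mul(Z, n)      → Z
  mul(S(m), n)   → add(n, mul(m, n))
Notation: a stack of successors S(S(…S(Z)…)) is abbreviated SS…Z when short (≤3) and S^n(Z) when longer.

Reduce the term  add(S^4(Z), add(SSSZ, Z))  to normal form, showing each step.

  start: add(S^4(Z), add(SSSZ, Z))
  →1  S(add(SSSZ, add(SSSZ, Z)))
  →2  S(S(add(SSZ, add(SSSZ, Z))))
  →3  S(S(S(add(SZ, add(SSSZ, Z)))))
  →4  S(S(S(S(add(Z, add(SSSZ, Z))))))
  →5  S(S(S(S(add(SSSZ, Z)))))
  →6  S(S(S(S(S(add(SSZ, Z))))))
  →7  S(S(S(S(S(S(add(SZ, Z)))))))
  →8  S(S(S(S(S(S(S(add(Z, Z))))))))
  →9  S^7(Z)

Answer: normal form = S^7(Z)  (in 9 steps)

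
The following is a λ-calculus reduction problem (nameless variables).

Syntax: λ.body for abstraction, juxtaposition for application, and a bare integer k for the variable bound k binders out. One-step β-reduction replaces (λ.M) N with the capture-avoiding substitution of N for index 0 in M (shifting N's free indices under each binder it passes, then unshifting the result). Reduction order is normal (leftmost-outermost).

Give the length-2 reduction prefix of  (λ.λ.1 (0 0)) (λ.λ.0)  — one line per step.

  start: (λ.λ.1 (0 0)) (λ.λ.0)
  [1] λ.(λ.λ.0) (0 0)
  [2] λ.λ.0

Answer: after 2 steps: λ.λ.0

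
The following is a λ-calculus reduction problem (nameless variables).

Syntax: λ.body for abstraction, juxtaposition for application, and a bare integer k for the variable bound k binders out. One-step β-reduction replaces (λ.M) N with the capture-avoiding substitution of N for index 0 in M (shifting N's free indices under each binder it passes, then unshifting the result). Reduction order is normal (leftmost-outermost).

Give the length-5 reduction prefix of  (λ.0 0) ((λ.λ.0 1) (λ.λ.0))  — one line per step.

Answer: after 5 steps: (λ.λ.0) (λ.λ.0)

Working:
  start: (λ.0 0) ((λ.λ.0 1) (λ.λ.0))
  →1  (λ.λ.0 1) (λ.λ.0) ((λ.λ.0 1) (λ.λ.0))
  →2  (λ.0 (λ.λ.0)) ((λ.λ.0 1) (λ.λ.0))
  →3  (λ.λ.0 1) (λ.λ.0) (λ.λ.0)
  →4  (λ.0 (λ.λ.0)) (λ.λ.0)
  →5  (λ.λ.0) (λ.λ.0)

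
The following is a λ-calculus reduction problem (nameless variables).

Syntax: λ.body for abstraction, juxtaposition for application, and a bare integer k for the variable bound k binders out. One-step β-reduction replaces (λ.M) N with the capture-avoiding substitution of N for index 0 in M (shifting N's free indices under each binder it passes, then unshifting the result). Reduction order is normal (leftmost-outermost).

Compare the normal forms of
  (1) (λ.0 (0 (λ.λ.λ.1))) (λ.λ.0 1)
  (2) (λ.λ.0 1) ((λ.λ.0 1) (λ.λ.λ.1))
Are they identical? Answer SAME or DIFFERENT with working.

Answer: SAME — A ⇓ λ.0 (λ.0 (λ.λ.λ.1)), B ⇓ λ.0 (λ.0 (λ.λ.λ.1))

Derivation:
Term A:
  start: (λ.0 (0 (λ.λ.λ.1))) (λ.λ.0 1)
  →1  (λ.λ.0 1) ((λ.λ.0 1) (λ.λ.λ.1))
  →2  λ.0 ((λ.λ.0 1) (λ.λ.λ.1))
  →3  λ.0 (λ.0 (λ.λ.λ.1))

Term B:
  start: (λ.λ.0 1) ((λ.λ.0 1) (λ.λ.λ.1))
  →1  λ.0 ((λ.λ.0 1) (λ.λ.λ.1))
  →2  λ.0 (λ.0 (λ.λ.λ.1))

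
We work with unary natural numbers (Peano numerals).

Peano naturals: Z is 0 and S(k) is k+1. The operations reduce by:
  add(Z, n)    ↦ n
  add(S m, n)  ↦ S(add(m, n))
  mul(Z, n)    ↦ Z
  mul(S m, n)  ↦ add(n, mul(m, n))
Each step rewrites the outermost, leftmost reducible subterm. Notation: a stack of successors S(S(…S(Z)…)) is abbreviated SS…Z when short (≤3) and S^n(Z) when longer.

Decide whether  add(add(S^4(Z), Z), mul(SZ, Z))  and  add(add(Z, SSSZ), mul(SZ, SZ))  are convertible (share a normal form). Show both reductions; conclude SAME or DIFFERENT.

Answer: SAME — A ⇓ S^4(Z), B ⇓ S^4(Z)

Reduction:
Term A:
  start: add(add(S^4(Z), Z), mul(SZ, Z))
  →1  add(S(add(SSSZ, Z)), mul(SZ, Z))
  →2  S(add(add(SSSZ, Z), mul(SZ, Z)))
  →3  S(add(S(add(SSZ, Z)), mul(SZ, Z)))
  →4  S(S(add(add(SSZ, Z), mul(SZ, Z))))
  →5  S(S(add(S(add(SZ, Z)), mul(SZ, Z))))
  →6  S(S(S(add(add(SZ, Z), mul(SZ, Z)))))
  →7  S(S(S(add(S(add(Z, Z)), mul(SZ, Z)))))
  →8  S(S(S(S(add(add(Z, Z), mul(SZ, Z))))))
  →9  S(S(S(S(add(Z, mul(SZ, Z))))))
  →10  S(S(S(S(mul(SZ, Z)))))
  →11  S(S(S(S(add(Z, mul(Z, Z))))))
  →12  S(S(S(S(mul(Z, Z)))))
  →13  S^4(Z)

Term B:
  start: add(add(Z, SSSZ), mul(SZ, SZ))
  →1  add(SSSZ, mul(SZ, SZ))
  →2  S(add(SSZ, mul(SZ, SZ)))
  →3  S(S(add(SZ, mul(SZ, SZ))))
  →4  S(S(S(add(Z, mul(SZ, SZ)))))
  →5  S(S(S(mul(SZ, SZ))))
  →6  S(S(S(add(SZ, mul(Z, SZ)))))
  →7  S(S(S(S(add(Z, mul(Z, SZ))))))
  →8  S(S(S(S(mul(Z, SZ)))))
  →9  S^4(Z)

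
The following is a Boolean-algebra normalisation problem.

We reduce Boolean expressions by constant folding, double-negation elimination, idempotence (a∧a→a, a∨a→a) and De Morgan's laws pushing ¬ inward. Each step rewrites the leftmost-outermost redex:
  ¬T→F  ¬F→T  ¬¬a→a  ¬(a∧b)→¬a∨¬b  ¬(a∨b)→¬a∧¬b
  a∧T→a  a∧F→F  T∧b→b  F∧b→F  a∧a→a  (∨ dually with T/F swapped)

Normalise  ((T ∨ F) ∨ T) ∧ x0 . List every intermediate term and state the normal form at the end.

Answer: normal form = x0  (in 2 steps)

Derivation:
  start: ((T ∨ F) ∨ T) ∧ x0
  [1] T ∧ x0
  [2] x0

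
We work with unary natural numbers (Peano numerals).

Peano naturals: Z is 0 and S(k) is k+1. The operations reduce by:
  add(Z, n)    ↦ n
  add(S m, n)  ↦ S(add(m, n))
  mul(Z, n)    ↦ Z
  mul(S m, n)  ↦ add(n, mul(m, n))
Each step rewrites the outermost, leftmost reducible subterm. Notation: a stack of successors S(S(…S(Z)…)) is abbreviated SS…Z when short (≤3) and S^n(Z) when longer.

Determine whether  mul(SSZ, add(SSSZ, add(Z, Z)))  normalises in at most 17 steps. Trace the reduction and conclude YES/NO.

Answer: NO — after 17 steps the term is S(S(S(S(S(S(add(add(Z, add(Z, Z)), mul(Z, add(SSSZ, add(Z, Z)))))))))), not yet normal

Working:
  start: mul(SSZ, add(SSSZ, add(Z, Z)))
  [1] add(add(SSSZ, add(Z, Z)), mul(SZ, add(SSSZ, add(Z, Z))))
  [2] add(S(add(SSZ, add(Z, Z))), mul(SZ, add(SSSZ, add(Z, Z))))
  [3] S(add(add(SSZ, add(Z, Z)), mul(SZ, add(SSSZ, add(Z, Z)))))
  [4] S(add(S(add(SZ, add(Z, Z))), mul(SZ, add(SSSZ, add(Z, Z)))))
  [5] S(S(add(add(SZ, add(Z, Z)), mul(SZ, add(SSSZ, add(Z, Z))))))
  [6] S(S(add(S(add(Z, add(Z, Z))), mul(SZ, add(SSSZ, add(Z, Z))))))
  [7] S(S(S(add(add(Z, add(Z, Z)), mul(SZ, add(SSSZ, add(Z, Z)))))))
  [8] S(S(S(add(add(Z, Z), mul(SZ, add(SSSZ, add(Z, Z)))))))
  [9] S(S(S(add(Z, mul(SZ, add(SSSZ, add(Z, Z)))))))
  [10] S(S(S(mul(SZ, add(SSSZ, add(Z, Z))))))
  [11] S(S(S(add(add(SSSZ, add(Z, Z)), mul(Z, add(SSSZ, add(Z, Z)))))))
  [12] S(S(S(add(S(add(SSZ, add(Z, Z))), mul(Z, add(SSSZ, add(Z, Z)))))))
  [13] S(S(S(S(add(add(SSZ, add(Z, Z)), mul(Z, add(SSSZ, add(Z, Z))))))))
  [14] S(S(S(S(add(S(add(SZ, add(Z, Z))), mul(Z, add(SSSZ, add(Z, Z))))))))
  [15] S(S(S(S(S(add(add(SZ, add(Z, Z)), mul(Z, add(SSSZ, add(Z, Z)))))))))
  [16] S(S(S(S(S(add(S(add(Z, add(Z, Z))), mul(Z, add(SSSZ, add(Z, Z)))))))))
  [17] S(S(S(S(S(S(add(add(Z, add(Z, Z)), mul(Z, add(SSSZ, add(Z, Z))))))))))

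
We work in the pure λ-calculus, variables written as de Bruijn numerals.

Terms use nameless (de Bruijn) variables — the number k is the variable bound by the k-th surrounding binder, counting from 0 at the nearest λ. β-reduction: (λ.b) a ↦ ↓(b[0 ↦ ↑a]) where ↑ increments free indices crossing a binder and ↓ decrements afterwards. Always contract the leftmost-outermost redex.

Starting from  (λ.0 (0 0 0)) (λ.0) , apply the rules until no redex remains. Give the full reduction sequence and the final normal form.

Answer: normal form = λ.0  (in 4 steps)

Reduction:
  start: (λ.0 (0 0 0)) (λ.0)
  →1  (λ.0) ((λ.0) (λ.0) (λ.0))
  →2  (λ.0) (λ.0) (λ.0)
  →3  (λ.0) (λ.0)
  →4  λ.0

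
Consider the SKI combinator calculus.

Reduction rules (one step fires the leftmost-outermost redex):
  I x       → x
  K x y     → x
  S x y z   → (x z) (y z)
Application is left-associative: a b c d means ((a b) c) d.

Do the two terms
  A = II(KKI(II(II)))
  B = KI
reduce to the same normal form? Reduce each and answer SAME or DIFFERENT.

Term A:
  start: II(KKI(II(II)))
  [1] I(KKI(II(II)))
  [2] KKI(II(II))
  [3] K(II(II))
  [4] K(I(II))
  [5] K(II)
  [6] KI

Term B:
  start: KI

Answer: SAME — A ⇓ KI, B ⇓ KI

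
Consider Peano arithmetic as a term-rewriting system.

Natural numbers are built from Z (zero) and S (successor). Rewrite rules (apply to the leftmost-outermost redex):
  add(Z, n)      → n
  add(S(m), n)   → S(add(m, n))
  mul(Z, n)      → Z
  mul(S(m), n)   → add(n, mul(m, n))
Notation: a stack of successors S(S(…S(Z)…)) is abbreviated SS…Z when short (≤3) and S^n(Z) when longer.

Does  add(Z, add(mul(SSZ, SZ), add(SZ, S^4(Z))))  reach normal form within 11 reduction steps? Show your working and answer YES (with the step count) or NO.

Answer: NO — after 11 steps the term is S(S(add(SZ, S^4(Z)))), not yet normal

Derivation:
  start: add(Z, add(mul(SSZ, SZ), add(SZ, S^4(Z))))
  step 1: add(mul(SSZ, SZ), add(SZ, S^4(Z)))
  step 2: add(add(SZ, mul(SZ, SZ)), add(SZ, S^4(Z)))
  step 3: add(S(add(Z, mul(SZ, SZ))), add(SZ, S^4(Z)))
  step 4: S(add(add(Z, mul(SZ, SZ)), add(SZ, S^4(Z))))
  step 5: S(add(mul(SZ, SZ), add(SZ, S^4(Z))))
  step 6: S(add(add(SZ, mul(Z, SZ)), add(SZ, S^4(Z))))
  step 7: S(add(S(add(Z, mul(Z, SZ))), add(SZ, S^4(Z))))
  step 8: S(S(add(add(Z, mul(Z, SZ)), add(SZ, S^4(Z)))))
  step 9: S(S(add(mul(Z, SZ), add(SZ, S^4(Z)))))
  step 10: S(S(add(Z, add(SZ, S^4(Z)))))
  step 11: S(S(add(SZ, S^4(Z))))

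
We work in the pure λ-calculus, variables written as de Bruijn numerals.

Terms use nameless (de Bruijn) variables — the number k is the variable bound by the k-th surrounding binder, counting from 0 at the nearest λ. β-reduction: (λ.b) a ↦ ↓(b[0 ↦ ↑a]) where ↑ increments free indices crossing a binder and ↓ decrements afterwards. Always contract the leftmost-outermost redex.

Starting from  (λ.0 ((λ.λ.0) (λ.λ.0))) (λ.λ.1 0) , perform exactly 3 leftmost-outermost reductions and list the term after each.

Answer: after 3 steps: λ.(λ.0) 0

Derivation:
  start: (λ.0 ((λ.λ.0) (λ.λ.0))) (λ.λ.1 0)
  [1] (λ.λ.1 0) ((λ.λ.0) (λ.λ.0))
  [2] λ.(λ.λ.0) (λ.λ.0) 0
  [3] λ.(λ.0) 0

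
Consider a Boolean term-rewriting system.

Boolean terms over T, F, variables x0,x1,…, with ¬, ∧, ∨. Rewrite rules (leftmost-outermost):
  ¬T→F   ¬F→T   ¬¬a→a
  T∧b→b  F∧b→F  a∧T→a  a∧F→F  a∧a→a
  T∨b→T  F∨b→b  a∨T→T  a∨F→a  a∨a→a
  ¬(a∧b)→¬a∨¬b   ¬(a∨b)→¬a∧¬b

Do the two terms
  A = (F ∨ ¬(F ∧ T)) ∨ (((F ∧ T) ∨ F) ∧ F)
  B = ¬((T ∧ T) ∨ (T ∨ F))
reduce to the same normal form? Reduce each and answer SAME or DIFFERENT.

Answer: DIFFERENT — A ⇓ T, B ⇓ F

Working:
Term A:
  start: (F ∨ ¬(F ∧ T)) ∨ (((F ∧ T) ∨ F) ∧ F)
  [1] ¬(F ∧ T) ∨ (((F ∧ T) ∨ F) ∧ F)
  [2] (¬F ∨ ¬T) ∨ (((F ∧ T) ∨ F) ∧ F)
  [3] (T ∨ ¬T) ∨ (((F ∧ T) ∨ F) ∧ F)
  [4] T ∨ (((F ∧ T) ∨ F) ∧ F)
  [5] T

Term B:
  start: ¬((T ∧ T) ∨ (T ∨ F))
  [1] ¬(T ∧ T) ∧ ¬(T ∨ F)
  [2] (¬T ∨ ¬T) ∧ ¬(T ∨ F)
  [3] ¬T ∧ ¬(T ∨ F)
  [4] F ∧ ¬(T ∨ F)
  [5] F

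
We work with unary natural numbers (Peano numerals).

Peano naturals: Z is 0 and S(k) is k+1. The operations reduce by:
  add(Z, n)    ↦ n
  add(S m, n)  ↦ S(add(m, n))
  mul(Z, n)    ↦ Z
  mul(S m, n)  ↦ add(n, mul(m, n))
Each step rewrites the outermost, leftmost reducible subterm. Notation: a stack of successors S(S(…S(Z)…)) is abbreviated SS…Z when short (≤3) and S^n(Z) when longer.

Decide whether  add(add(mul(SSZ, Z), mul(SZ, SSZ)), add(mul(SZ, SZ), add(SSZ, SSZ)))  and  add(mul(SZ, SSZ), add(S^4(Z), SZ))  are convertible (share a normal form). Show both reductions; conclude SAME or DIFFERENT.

Term A:
  start: add(add(mul(SSZ, Z), mul(SZ, SSZ)), add(mul(SZ, SZ), add(SSZ, SSZ)))
  →1  add(add(add(Z, mul(SZ, Z)), mul(SZ, SSZ)), add(mul(SZ, SZ), add(SSZ, SSZ)))
  →2  add(add(mul(SZ, Z), mul(SZ, SSZ)), add(mul(SZ, SZ), add(SSZ, SSZ)))
  →3  add(add(add(Z, mul(Z, Z)), mul(SZ, SSZ)), add(mul(SZ, SZ), add(SSZ, SSZ)))
  →4  add(add(mul(Z, Z), mul(SZ, SSZ)), add(mul(SZ, SZ), add(SSZ, SSZ)))
  →5  add(add(Z, mul(SZ, SSZ)), add(mul(SZ, SZ), add(SSZ, SSZ)))
  →6  add(mul(SZ, SSZ), add(mul(SZ, SZ), add(SSZ, SSZ)))
  →7  add(add(SSZ, mul(Z, SSZ)), add(mul(SZ, SZ), add(SSZ, SSZ)))
  →8  add(S(add(SZ, mul(Z, SSZ))), add(mul(SZ, SZ), add(SSZ, SSZ)))
  →9  S(add(add(SZ, mul(Z, SSZ)), add(mul(SZ, SZ), add(SSZ, SSZ))))
  →10  S(add(S(add(Z, mul(Z, SSZ))), add(mul(SZ, SZ), add(SSZ, SSZ))))
  →11  S(S(add(add(Z, mul(Z, SSZ)), add(mul(SZ, SZ), add(SSZ, SSZ)))))
  →12  S(S(add(mul(Z, SSZ), add(mul(SZ, SZ), add(SSZ, SSZ)))))
  →13  S(S(add(Z, add(mul(SZ, SZ), add(SSZ, SSZ)))))
  →14  S(S(add(mul(SZ, SZ), add(SSZ, SSZ))))
  →15  S(S(add(add(SZ, mul(Z, SZ)), add(SSZ, SSZ))))
  →16  S(S(add(S(add(Z, mul(Z, SZ))), add(SSZ, SSZ))))
  →17  S(S(S(add(add(Z, mul(Z, SZ)), add(SSZ, SSZ)))))
  →18  S(S(S(add(mul(Z, SZ), add(SSZ, SSZ)))))
  →19  S(S(S(add(Z, add(SSZ, SSZ)))))
  →20  S(S(S(add(SSZ, SSZ))))
  →21  S(S(S(S(add(SZ, SSZ)))))
  →22  S(S(S(S(S(add(Z, SSZ))))))
  →23  S^7(Z)

Term B:
  start: add(mul(SZ, SSZ), add(S^4(Z), SZ))
  →1  add(add(SSZ, mul(Z, SSZ)), add(S^4(Z), SZ))
  →2  add(S(add(SZ, mul(Z, SSZ))), add(S^4(Z), SZ))
  →3  S(add(add(SZ, mul(Z, SSZ)), add(S^4(Z), SZ)))
  →4  S(add(S(add(Z, mul(Z, SSZ))), add(S^4(Z), SZ)))
  →5  S(S(add(add(Z, mul(Z, SSZ)), add(S^4(Z), SZ))))
  →6  S(S(add(mul(Z, SSZ), add(S^4(Z), SZ))))
  →7  S(S(add(Z, add(S^4(Z), SZ))))
  →8  S(S(add(S^4(Z), SZ)))
  →9  S(S(S(add(SSSZ, SZ))))
  →10  S(S(S(S(add(SSZ, SZ)))))
  →11  S(S(S(S(S(add(SZ, SZ))))))
  →12  S(S(S(S(S(S(add(Z, SZ)))))))
  →13  S^7(Z)

Answer: SAME — A ⇓ S^7(Z), B ⇓ S^7(Z)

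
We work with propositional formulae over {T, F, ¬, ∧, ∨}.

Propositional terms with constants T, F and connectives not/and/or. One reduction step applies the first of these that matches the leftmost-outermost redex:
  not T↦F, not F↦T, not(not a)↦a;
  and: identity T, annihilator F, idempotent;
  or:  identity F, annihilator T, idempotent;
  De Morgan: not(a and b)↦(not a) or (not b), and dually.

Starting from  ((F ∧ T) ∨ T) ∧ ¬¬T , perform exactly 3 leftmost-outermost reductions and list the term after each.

Answer: after 3 steps: T

Working:
  start: ((F ∧ T) ∨ T) ∧ ¬¬T
  step 1: T ∧ ¬¬T
  step 2: ¬¬T
  step 3: T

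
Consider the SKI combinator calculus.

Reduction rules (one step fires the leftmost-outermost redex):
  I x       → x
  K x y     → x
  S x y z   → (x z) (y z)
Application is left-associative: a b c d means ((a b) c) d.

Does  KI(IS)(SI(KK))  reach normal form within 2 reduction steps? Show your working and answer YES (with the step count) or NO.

Answer: YES — reaches normal form SI(KK) in 2 ≤ 2 steps

Derivation:
  start: KI(IS)(SI(KK))
  step 1: I(SI(KK))
  step 2: SI(KK)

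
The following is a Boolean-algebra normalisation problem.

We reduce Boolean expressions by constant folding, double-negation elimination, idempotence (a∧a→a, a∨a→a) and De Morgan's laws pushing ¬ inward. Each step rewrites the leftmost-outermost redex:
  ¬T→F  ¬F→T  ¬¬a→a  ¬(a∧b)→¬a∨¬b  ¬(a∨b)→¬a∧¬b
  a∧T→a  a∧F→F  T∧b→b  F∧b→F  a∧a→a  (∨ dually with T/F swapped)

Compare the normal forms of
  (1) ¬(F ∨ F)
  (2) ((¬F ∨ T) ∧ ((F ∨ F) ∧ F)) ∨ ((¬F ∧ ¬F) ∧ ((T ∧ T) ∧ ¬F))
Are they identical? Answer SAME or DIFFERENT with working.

Answer: SAME — A ⇓ T, B ⇓ T

Reduction:
Term A:
  start: ¬(F ∨ F)
  step 1: ¬F ∧ ¬F
  step 2: ¬F
  step 3: T

Term B:
  start: ((¬F ∨ T) ∧ ((F ∨ F) ∧ F)) ∨ ((¬F ∧ ¬F) ∧ ((T ∧ T) ∧ ¬F))
  step 1: (T ∧ ((F ∨ F) ∧ F)) ∨ ((¬F ∧ ¬F) ∧ ((T ∧ T) ∧ ¬F))
  step 2: ((F ∨ F) ∧ F) ∨ ((¬F ∧ ¬F) ∧ ((T ∧ T) ∧ ¬F))
  step 3: F ∨ ((¬F ∧ ¬F) ∧ ((T ∧ T) ∧ ¬F))
  step 4: (¬F ∧ ¬F) ∧ ((T ∧ T) ∧ ¬F)
  step 5: ¬F ∧ ((T ∧ T) ∧ ¬F)
  step 6: T ∧ ((T ∧ T) ∧ ¬F)
  step 7: (T ∧ T) ∧ ¬F
  step 8: T ∧ ¬F
  step 9: ¬F
  step 10: T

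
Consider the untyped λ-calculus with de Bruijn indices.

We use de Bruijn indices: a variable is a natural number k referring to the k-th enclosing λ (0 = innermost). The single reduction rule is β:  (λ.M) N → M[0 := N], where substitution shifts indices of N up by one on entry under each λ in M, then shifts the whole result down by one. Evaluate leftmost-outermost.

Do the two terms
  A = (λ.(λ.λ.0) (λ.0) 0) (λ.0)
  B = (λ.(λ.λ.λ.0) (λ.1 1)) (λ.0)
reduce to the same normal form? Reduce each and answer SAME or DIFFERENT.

Answer: DIFFERENT — A ⇓ λ.0, B ⇓ λ.λ.0

Reduction:
Term A:
  start: (λ.(λ.λ.0) (λ.0) 0) (λ.0)
  step 1: (λ.λ.0) (λ.0) (λ.0)
  step 2: (λ.0) (λ.0)
  step 3: λ.0

Term B:
  start: (λ.(λ.λ.λ.0) (λ.1 1)) (λ.0)
  step 1: (λ.λ.λ.0) (λ.(λ.0) (λ.0))
  step 2: λ.λ.0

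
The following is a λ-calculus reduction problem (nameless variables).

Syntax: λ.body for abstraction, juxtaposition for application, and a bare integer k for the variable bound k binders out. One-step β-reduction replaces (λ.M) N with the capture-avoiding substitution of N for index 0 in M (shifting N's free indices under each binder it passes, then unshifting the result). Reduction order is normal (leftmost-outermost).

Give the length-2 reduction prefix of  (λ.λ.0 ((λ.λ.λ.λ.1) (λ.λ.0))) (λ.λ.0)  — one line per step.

  start: (λ.λ.0 ((λ.λ.λ.λ.1) (λ.λ.0))) (λ.λ.0)
  →1  λ.0 ((λ.λ.λ.λ.1) (λ.λ.0))
  →2  λ.0 (λ.λ.λ.1)

Answer: after 2 steps: λ.0 (λ.λ.λ.1)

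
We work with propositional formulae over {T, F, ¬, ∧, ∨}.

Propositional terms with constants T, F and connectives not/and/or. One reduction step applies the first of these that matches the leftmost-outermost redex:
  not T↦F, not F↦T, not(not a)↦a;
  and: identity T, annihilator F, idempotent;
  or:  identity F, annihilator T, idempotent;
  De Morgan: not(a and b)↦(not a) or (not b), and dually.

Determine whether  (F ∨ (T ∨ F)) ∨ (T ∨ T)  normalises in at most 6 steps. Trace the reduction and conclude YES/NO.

  start: (F ∨ (T ∨ F)) ∨ (T ∨ T)
  [1] (T ∨ F) ∨ (T ∨ T)
  [2] T ∨ (T ∨ T)
  [3] T

Answer: YES — reaches normal form T in 3 ≤ 6 steps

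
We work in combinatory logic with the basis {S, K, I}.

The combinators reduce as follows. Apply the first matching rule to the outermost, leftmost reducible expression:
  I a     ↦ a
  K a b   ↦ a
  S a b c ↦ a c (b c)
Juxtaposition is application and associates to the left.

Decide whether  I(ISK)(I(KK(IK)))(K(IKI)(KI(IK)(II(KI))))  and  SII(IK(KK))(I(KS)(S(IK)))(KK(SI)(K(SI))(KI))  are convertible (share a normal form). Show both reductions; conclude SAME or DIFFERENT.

Term A:
  start: I(ISK)(I(KK(IK)))(K(IKI)(KI(IK)(II(KI))))
  step 1: ISK(I(KK(IK)))(K(IKI)(KI(IK)(II(KI))))
  step 2: SK(I(KK(IK)))(K(IKI)(KI(IK)(II(KI))))
  step 3: K(K(IKI)(KI(IK)(II(KI))))(I(KK(IK))(K(IKI)(KI(IK)(II(KI)))))
  step 4: K(IKI)(KI(IK)(II(KI)))
  step 5: IKI
  step 6: KI

Term B:
  start: SII(IK(KK))(I(KS)(S(IK)))(KK(SI)(K(SI))(KI))
  step 1: I(IK(KK))(I(IK(KK)))(I(KS)(S(IK)))(KK(SI)(K(SI))(KI))
  step 2: IK(KK)(I(IK(KK)))(I(KS)(S(IK)))(KK(SI)(K(SI))(KI))
  step 3: K(KK)(I(IK(KK)))(I(KS)(S(IK)))(KK(SI)(K(SI))(KI))
  step 4: KK(I(KS)(S(IK)))(KK(SI)(K(SI))(KI))
  step 5: K(KK(SI)(K(SI))(KI))
  step 6: K(K(K(SI))(KI))
  step 7: K(K(SI))

Answer: DIFFERENT — A ⇓ KI, B ⇓ K(K(SI))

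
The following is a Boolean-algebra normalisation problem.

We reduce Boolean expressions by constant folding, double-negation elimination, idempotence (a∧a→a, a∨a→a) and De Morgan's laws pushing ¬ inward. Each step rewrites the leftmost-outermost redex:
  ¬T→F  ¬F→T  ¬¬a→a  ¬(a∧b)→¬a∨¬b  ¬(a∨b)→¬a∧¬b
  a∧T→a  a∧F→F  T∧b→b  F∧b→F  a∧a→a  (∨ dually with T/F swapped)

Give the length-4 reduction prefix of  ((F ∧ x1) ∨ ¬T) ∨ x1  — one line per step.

  start: ((F ∧ x1) ∨ ¬T) ∨ x1
  →1  (F ∨ ¬T) ∨ x1
  →2  ¬T ∨ x1
  →3  F ∨ x1
  →4  x1

Answer: after 4 steps: x1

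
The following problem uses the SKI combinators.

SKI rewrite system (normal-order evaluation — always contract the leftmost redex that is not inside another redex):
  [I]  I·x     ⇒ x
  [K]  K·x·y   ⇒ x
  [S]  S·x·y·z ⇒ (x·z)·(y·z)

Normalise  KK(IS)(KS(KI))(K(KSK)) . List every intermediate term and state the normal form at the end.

Answer: normal form = S  (in 3 steps)

Reduction:
  start: KK(IS)(KS(KI))(K(KSK))
  step 1: K(KS(KI))(K(KSK))
  step 2: KS(KI)
  step 3: S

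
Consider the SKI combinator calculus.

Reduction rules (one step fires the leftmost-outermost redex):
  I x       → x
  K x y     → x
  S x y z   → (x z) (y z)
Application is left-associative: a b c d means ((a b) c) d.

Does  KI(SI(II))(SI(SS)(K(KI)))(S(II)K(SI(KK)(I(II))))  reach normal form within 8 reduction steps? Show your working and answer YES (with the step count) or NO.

  start: KI(SI(II))(SI(SS)(K(KI)))(S(II)K(SI(KK)(I(II))))
  →1  I(SI(SS)(K(KI)))(S(II)K(SI(KK)(I(II))))
  →2  SI(SS)(K(KI))(S(II)K(SI(KK)(I(II))))
  →3  I(K(KI))(SS(K(KI)))(S(II)K(SI(KK)(I(II))))
  →4  K(KI)(SS(K(KI)))(S(II)K(SI(KK)(I(II))))
  →5  KI(S(II)K(SI(KK)(I(II))))
  →6  I

Answer: YES — reaches normal form I in 6 ≤ 8 steps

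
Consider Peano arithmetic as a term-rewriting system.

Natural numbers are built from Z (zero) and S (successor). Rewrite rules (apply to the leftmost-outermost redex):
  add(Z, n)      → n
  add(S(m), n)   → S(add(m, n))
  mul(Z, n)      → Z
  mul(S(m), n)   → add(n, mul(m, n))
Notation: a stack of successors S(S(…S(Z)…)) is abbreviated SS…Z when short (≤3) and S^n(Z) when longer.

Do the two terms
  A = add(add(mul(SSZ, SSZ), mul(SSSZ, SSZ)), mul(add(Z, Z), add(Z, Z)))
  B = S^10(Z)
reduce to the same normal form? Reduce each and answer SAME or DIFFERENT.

Term A:
  start: add(add(mul(SSZ, SSZ), mul(SSSZ, SSZ)), mul(add(Z, Z), add(Z, Z)))
  step 1: add(add(add(SSZ, mul(SZ, SSZ)), mul(SSSZ, SSZ)), mul(add(Z, Z), add(Z, Z)))
  step 2: add(add(S(add(SZ, mul(SZ, SSZ))), mul(SSSZ, SSZ)), mul(add(Z, Z), add(Z, Z)))
  step 3: add(S(add(add(SZ, mul(SZ, SSZ)), mul(SSSZ, SSZ))), mul(add(Z, Z), add(Z, Z)))
  step 4: S(add(add(add(SZ, mul(SZ, SSZ)), mul(SSSZ, SSZ)), mul(add(Z, Z), add(Z, Z))))
  step 5: S(add(add(S(add(Z, mul(SZ, SSZ))), mul(SSSZ, SSZ)), mul(add(Z, Z), add(Z, Z))))
  step 6: S(add(S(add(add(Z, mul(SZ, SSZ)), mul(SSSZ, SSZ))), mul(add(Z, Z), add(Z, Z))))
  step 7: S(S(add(add(add(Z, mul(SZ, SSZ)), mul(SSSZ, SSZ)), mul(add(Z, Z), add(Z, Z)))))
  step 8: S(S(add(add(mul(SZ, SSZ), mul(SSSZ, SSZ)), mul(add(Z, Z), add(Z, Z)))))
  step 9: S(S(add(add(add(SSZ, mul(Z, SSZ)), mul(SSSZ, SSZ)), mul(add(Z, Z), add(Z, Z)))))
  step 10: S(S(add(add(S(add(SZ, mul(Z, SSZ))), mul(SSSZ, SSZ)), mul(add(Z, Z), add(Z, Z)))))
  step 11: S(S(add(S(add(add(SZ, mul(Z, SSZ)), mul(SSSZ, SSZ))), mul(add(Z, Z), add(Z, Z)))))
  step 12: S(S(S(add(add(add(SZ, mul(Z, SSZ)), mul(SSSZ, SSZ)), mul(add(Z, Z), add(Z, Z))))))
  step 13: S(S(S(add(add(S(add(Z, mul(Z, SSZ))), mul(SSSZ, SSZ)), mul(add(Z, Z), add(Z, Z))))))
  step 14: S(S(S(add(S(add(add(Z, mul(Z, SSZ)), mul(SSSZ, SSZ))), mul(add(Z, Z), add(Z, Z))))))
  step 15: S(S(S(S(add(add(add(Z, mul(Z, SSZ)), mul(SSSZ, SSZ)), mul(add(Z, Z), add(Z, Z)))))))
  step 16: S(S(S(S(add(add(mul(Z, SSZ), mul(SSSZ, SSZ)), mul(add(Z, Z), add(Z, Z)))))))
  step 17: S(S(S(S(add(add(Z, mul(SSSZ, SSZ)), mul(add(Z, Z), add(Z, Z)))))))
  step 18: S(S(S(S(add(mul(SSSZ, SSZ), mul(add(Z, Z), add(Z, Z)))))))
  step 19: S(S(S(S(add(add(SSZ, mul(SSZ, SSZ)), mul(add(Z, Z), add(Z, Z)))))))
  step 20: S(S(S(S(add(S(add(SZ, mul(SSZ, SSZ))), mul(add(Z, Z), add(Z, Z)))))))
  step 21: S(S(S(S(S(add(add(SZ, mul(SSZ, SSZ)), mul(add(Z, Z), add(Z, Z))))))))
  step 22: S(S(S(S(S(add(S(add(Z, mul(SSZ, SSZ))), mul(add(Z, Z), add(Z, Z))))))))
  step 23: S(S(S(S(S(S(add(add(Z, mul(SSZ, SSZ)), mul(add(Z, Z), add(Z, Z)))))))))
  step 24: S(S(S(S(S(S(add(mul(SSZ, SSZ), mul(add(Z, Z), add(Z, Z)))))))))
  step 25: S(S(S(S(S(S(add(add(SSZ, mul(SZ, SSZ)), mul(add(Z, Z), add(Z, Z)))))))))
  step 26: S(S(S(S(S(S(add(S(add(SZ, mul(SZ, SSZ))), mul(add(Z, Z), add(Z, Z)))))))))
  step 27: S(S(S(S(S(S(S(add(add(SZ, mul(SZ, SSZ)), mul(add(Z, Z), add(Z, Z))))))))))
  step 28: S(S(S(S(S(S(S(add(S(add(Z, mul(SZ, SSZ))), mul(add(Z, Z), add(Z, Z))))))))))
  step 29: S(S(S(S(S(S(S(S(add(add(Z, mul(SZ, SSZ)), mul(add(Z, Z), add(Z, Z)))))))))))
  step 30: S(S(S(S(S(S(S(S(add(mul(SZ, SSZ), mul(add(Z, Z), add(Z, Z)))))))))))
  step 31: S(S(S(S(S(S(S(S(add(add(SSZ, mul(Z, SSZ)), mul(add(Z, Z), add(Z, Z)))))))))))
  step 32: S(S(S(S(S(S(S(S(add(S(add(SZ, mul(Z, SSZ))), mul(add(Z, Z), add(Z, Z)))))))))))
  step 33: S(S(S(S(S(S(S(S(S(add(add(SZ, mul(Z, SSZ)), mul(add(Z, Z), add(Z, Z))))))))))))
  step 34: S(S(S(S(S(S(S(S(S(add(S(add(Z, mul(Z, SSZ))), mul(add(Z, Z), add(Z, Z))))))))))))
  step 35: S(S(S(S(S(S(S(S(S(S(add(add(Z, mul(Z, SSZ)), mul(add(Z, Z), add(Z, Z)))))))))))))
  step 36: S(S(S(S(S(S(S(S(S(S(add(mul(Z, SSZ), mul(add(Z, Z), add(Z, Z)))))))))))))
  step 37: S(S(S(S(S(S(S(S(S(S(add(Z, mul(add(Z, Z), add(Z, Z)))))))))))))
  step 38: S(S(S(S(S(S(S(S(S(S(mul(add(Z, Z), add(Z, Z))))))))))))
  step 39: S(S(S(S(S(S(S(S(S(S(mul(Z, add(Z, Z))))))))))))
  step 40: S^10(Z)

Term B:
  start: S^10(Z)

Answer: SAME — A ⇓ S^10(Z), B ⇓ S^10(Z)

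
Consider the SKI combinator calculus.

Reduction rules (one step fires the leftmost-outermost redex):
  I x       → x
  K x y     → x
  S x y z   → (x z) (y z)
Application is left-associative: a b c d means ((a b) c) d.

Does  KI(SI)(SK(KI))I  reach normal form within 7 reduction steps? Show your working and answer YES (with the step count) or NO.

Answer: YES — reaches normal form I in 4 ≤ 7 steps

Reduction:
  start: KI(SI)(SK(KI))I
  →1  I(SK(KI))I
  →2  SK(KI)I
  →3  KI(KII)
  →4  I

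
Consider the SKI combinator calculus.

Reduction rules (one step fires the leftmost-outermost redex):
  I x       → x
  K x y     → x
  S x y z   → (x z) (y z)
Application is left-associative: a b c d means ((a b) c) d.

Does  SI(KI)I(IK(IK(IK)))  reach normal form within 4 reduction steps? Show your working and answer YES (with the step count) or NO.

Answer: NO — after 4 steps the term is I(IK(IK(IK))), not yet normal

Working:
  start: SI(KI)I(IK(IK(IK)))
  [1] II(KII)(IK(IK(IK)))
  [2] I(KII)(IK(IK(IK)))
  [3] KII(IK(IK(IK)))
  [4] I(IK(IK(IK)))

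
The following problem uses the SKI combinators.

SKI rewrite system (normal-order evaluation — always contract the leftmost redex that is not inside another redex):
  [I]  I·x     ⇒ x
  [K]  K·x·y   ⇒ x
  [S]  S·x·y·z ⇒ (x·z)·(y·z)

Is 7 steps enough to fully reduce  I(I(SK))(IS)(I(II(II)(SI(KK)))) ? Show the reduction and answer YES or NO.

  start: I(I(SK))(IS)(I(II(II)(SI(KK))))
  →1  I(SK)(IS)(I(II(II)(SI(KK))))
  →2  SK(IS)(I(II(II)(SI(KK))))
  →3  K(I(II(II)(SI(KK))))(IS(I(II(II)(SI(KK)))))
  →4  I(II(II)(SI(KK)))
  →5  II(II)(SI(KK))
  →6  I(II)(SI(KK))
  →7  II(SI(KK))

Answer: NO — after 7 steps the term is II(SI(KK)), not yet normal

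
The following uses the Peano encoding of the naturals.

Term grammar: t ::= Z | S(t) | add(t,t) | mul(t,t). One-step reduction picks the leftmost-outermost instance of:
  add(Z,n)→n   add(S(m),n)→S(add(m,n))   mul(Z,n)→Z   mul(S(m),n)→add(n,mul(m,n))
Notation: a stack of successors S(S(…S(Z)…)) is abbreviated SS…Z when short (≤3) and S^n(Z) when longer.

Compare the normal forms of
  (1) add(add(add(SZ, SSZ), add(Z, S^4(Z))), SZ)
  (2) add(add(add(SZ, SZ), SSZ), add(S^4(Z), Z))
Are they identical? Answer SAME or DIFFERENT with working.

Term A:
  start: add(add(add(SZ, SSZ), add(Z, S^4(Z))), SZ)
  step 1: add(add(S(add(Z, SSZ)), add(Z, S^4(Z))), SZ)
  step 2: add(S(add(add(Z, SSZ), add(Z, S^4(Z)))), SZ)
  step 3: S(add(add(add(Z, SSZ), add(Z, S^4(Z))), SZ))
  step 4: S(add(add(SSZ, add(Z, S^4(Z))), SZ))
  step 5: S(add(S(add(SZ, add(Z, S^4(Z)))), SZ))
  step 6: S(S(add(add(SZ, add(Z, S^4(Z))), SZ)))
  step 7: S(S(add(S(add(Z, add(Z, S^4(Z)))), SZ)))
  step 8: S(S(S(add(add(Z, add(Z, S^4(Z))), SZ))))
  step 9: S(S(S(add(add(Z, S^4(Z)), SZ))))
  step 10: S(S(S(add(S^4(Z), SZ))))
  step 11: S(S(S(S(add(SSSZ, SZ)))))
  step 12: S(S(S(S(S(add(SSZ, SZ))))))
  step 13: S(S(S(S(S(S(add(SZ, SZ)))))))
  step 14: S(S(S(S(S(S(S(add(Z, SZ))))))))
  step 15: S^8(Z)

Term B:
  start: add(add(add(SZ, SZ), SSZ), add(S^4(Z), Z))
  step 1: add(add(S(add(Z, SZ)), SSZ), add(S^4(Z), Z))
  step 2: add(S(add(add(Z, SZ), SSZ)), add(S^4(Z), Z))
  step 3: S(add(add(add(Z, SZ), SSZ), add(S^4(Z), Z)))
  step 4: S(add(add(SZ, SSZ), add(S^4(Z), Z)))
  step 5: S(add(S(add(Z, SSZ)), add(S^4(Z), Z)))
  step 6: S(S(add(add(Z, SSZ), add(S^4(Z), Z))))
  step 7: S(S(add(SSZ, add(S^4(Z), Z))))
  step 8: S(S(S(add(SZ, add(S^4(Z), Z)))))
  step 9: S(S(S(S(add(Z, add(S^4(Z), Z))))))
  step 10: S(S(S(S(add(S^4(Z), Z)))))
  step 11: S(S(S(S(S(add(SSSZ, Z))))))
  step 12: S(S(S(S(S(S(add(SSZ, Z)))))))
  step 13: S(S(S(S(S(S(S(add(SZ, Z))))))))
  step 14: S(S(S(S(S(S(S(S(add(Z, Z)))))))))
  step 15: S^8(Z)

Answer: SAME — A ⇓ S^8(Z), B ⇓ S^8(Z)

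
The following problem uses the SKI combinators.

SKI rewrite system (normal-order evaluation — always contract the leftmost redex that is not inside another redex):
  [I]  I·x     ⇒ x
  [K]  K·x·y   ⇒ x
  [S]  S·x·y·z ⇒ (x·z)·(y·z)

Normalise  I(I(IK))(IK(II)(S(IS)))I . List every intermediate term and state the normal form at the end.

Answer: normal form = I  (in 7 steps)

Working:
  start: I(I(IK))(IK(II)(S(IS)))I
  step 1: I(IK)(IK(II)(S(IS)))I
  step 2: IK(IK(II)(S(IS)))I
  step 3: K(IK(II)(S(IS)))I
  step 4: IK(II)(S(IS))
  step 5: K(II)(S(IS))
  step 6: II
  step 7: I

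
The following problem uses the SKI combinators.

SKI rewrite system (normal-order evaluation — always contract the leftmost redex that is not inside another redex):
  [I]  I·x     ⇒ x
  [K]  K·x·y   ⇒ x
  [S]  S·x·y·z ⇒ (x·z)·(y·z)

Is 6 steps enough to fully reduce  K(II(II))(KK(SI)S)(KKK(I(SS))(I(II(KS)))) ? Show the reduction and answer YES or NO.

  start: K(II(II))(KK(SI)S)(KKK(I(SS))(I(II(KS))))
  [1] II(II)(KKK(I(SS))(I(II(KS))))
  [2] I(II)(KKK(I(SS))(I(II(KS))))
  [3] II(KKK(I(SS))(I(II(KS))))
  [4] I(KKK(I(SS))(I(II(KS))))
  [5] KKK(I(SS))(I(II(KS)))
  [6] K(I(SS))(I(II(KS)))

Answer: NO — after 6 steps the term is K(I(SS))(I(II(KS))), not yet normal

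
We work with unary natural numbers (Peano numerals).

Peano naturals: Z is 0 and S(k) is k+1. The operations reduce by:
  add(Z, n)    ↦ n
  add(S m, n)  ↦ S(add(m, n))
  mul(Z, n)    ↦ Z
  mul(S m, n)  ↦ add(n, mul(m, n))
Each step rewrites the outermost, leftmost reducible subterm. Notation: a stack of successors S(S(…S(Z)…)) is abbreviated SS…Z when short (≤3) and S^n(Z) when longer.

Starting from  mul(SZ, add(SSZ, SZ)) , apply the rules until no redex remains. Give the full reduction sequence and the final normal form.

Answer: normal form = SSSZ  (in 9 steps)

Derivation:
  start: mul(SZ, add(SSZ, SZ))
  [1] add(add(SSZ, SZ), mul(Z, add(SSZ, SZ)))
  [2] add(S(add(SZ, SZ)), mul(Z, add(SSZ, SZ)))
  [3] S(add(add(SZ, SZ), mul(Z, add(SSZ, SZ))))
  [4] S(add(S(add(Z, SZ)), mul(Z, add(SSZ, SZ))))
  [5] S(S(add(add(Z, SZ), mul(Z, add(SSZ, SZ)))))
  [6] S(S(add(SZ, mul(Z, add(SSZ, SZ)))))
  [7] S(S(S(add(Z, mul(Z, add(SSZ, SZ))))))
  [8] S(S(S(mul(Z, add(SSZ, SZ)))))
  [9] SSSZ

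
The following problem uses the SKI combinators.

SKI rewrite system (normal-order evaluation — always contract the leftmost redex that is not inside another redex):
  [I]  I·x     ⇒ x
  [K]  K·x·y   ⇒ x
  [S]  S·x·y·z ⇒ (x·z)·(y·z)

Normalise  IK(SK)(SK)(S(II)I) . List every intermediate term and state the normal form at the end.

Answer: normal form = SK(SII)  (in 3 steps)

Derivation:
  start: IK(SK)(SK)(S(II)I)
  step 1: K(SK)(SK)(S(II)I)
  step 2: SK(S(II)I)
  step 3: SK(SII)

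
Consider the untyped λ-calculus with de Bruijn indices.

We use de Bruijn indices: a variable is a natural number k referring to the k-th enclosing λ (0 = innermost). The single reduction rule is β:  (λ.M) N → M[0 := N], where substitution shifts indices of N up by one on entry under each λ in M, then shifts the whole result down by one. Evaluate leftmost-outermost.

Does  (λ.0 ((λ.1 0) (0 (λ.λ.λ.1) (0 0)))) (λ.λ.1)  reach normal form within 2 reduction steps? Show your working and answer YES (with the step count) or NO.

Answer: NO — after 2 steps the term is λ.(λ.(λ.λ.1) 0) ((λ.λ.1) (λ.λ.λ.1) ((λ.λ.1) (λ.λ.1))), not yet normal

Working:
  start: (λ.0 ((λ.1 0) (0 (λ.λ.λ.1) (0 0)))) (λ.λ.1)
  →1  (λ.λ.1) ((λ.(λ.λ.1) 0) ((λ.λ.1) (λ.λ.λ.1) ((λ.λ.1) (λ.λ.1))))
  →2  λ.(λ.(λ.λ.1) 0) ((λ.λ.1) (λ.λ.λ.1) ((λ.λ.1) (λ.λ.1)))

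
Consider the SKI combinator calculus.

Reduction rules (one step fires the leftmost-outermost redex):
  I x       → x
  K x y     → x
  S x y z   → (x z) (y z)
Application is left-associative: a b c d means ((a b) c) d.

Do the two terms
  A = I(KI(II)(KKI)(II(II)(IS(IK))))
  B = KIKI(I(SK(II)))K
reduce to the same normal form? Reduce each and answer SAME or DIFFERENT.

Answer: DIFFERENT — A ⇓ K(SK), B ⇓ K

Working:
Term A:
  start: I(KI(II)(KKI)(II(II)(IS(IK))))
  →1  KI(II)(KKI)(II(II)(IS(IK)))
  →2  I(KKI)(II(II)(IS(IK)))
  →3  KKI(II(II)(IS(IK)))
  →4  K(II(II)(IS(IK)))
  →5  K(I(II)(IS(IK)))
  →6  K(II(IS(IK)))
  →7  K(I(IS(IK)))
  →8  K(IS(IK))
  →9  K(S(IK))
  →10  K(SK)

Term B:
  start: KIKI(I(SK(II)))K
  →1  II(I(SK(II)))K
  →2  I(I(SK(II)))K
  →3  I(SK(II))K
  →4  SK(II)K
  →5  KK(IIK)
  →6  K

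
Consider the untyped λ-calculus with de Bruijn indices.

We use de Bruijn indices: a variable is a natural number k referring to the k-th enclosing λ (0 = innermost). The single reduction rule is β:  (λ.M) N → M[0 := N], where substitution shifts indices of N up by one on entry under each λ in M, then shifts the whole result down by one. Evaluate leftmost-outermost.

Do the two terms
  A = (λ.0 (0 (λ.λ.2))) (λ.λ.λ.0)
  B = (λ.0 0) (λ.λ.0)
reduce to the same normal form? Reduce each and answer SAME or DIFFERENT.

Term A:
  start: (λ.0 (0 (λ.λ.2))) (λ.λ.λ.0)
  [1] (λ.λ.λ.0) ((λ.λ.λ.0) (λ.λ.λ.λ.λ.0))
  [2] λ.λ.0

Term B:
  start: (λ.0 0) (λ.λ.0)
  [1] (λ.λ.0) (λ.λ.0)
  [2] λ.0

Answer: DIFFERENT — A ⇓ λ.λ.0, B ⇓ λ.0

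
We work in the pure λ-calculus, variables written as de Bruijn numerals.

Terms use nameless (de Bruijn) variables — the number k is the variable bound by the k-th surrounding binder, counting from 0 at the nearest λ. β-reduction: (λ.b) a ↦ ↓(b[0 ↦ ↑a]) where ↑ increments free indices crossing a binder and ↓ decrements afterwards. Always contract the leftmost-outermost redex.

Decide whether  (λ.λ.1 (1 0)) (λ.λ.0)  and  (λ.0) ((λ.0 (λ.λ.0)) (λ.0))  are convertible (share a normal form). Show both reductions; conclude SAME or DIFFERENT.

Answer: SAME — A ⇓ λ.λ.0, B ⇓ λ.λ.0

Derivation:
Term A:
  start: (λ.λ.1 (1 0)) (λ.λ.0)
  [1] λ.(λ.λ.0) ((λ.λ.0) 0)
  [2] λ.λ.0

Term B:
  start: (λ.0) ((λ.0 (λ.λ.0)) (λ.0))
  [1] (λ.0 (λ.λ.0)) (λ.0)
  [2] (λ.0) (λ.λ.0)
  [3] λ.λ.0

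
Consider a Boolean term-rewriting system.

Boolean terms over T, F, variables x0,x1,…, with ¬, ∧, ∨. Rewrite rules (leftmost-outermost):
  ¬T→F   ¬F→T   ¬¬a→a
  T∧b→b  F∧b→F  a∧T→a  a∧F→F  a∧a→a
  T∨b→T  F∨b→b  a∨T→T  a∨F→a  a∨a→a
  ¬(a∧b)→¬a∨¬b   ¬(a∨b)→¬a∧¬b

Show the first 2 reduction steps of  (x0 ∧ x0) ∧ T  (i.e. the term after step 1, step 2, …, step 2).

  start: (x0 ∧ x0) ∧ T
  [1] x0 ∧ x0
  [2] x0

Answer: after 2 steps: x0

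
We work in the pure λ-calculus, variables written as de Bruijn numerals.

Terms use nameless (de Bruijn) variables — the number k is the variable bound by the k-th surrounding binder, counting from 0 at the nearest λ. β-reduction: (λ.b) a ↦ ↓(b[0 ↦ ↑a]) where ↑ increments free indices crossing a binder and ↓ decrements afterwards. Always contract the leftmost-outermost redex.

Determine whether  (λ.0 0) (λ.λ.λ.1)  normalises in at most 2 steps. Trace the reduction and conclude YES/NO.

Answer: YES — reaches normal form λ.λ.1 in 2 ≤ 2 steps

Reduction:
  start: (λ.0 0) (λ.λ.λ.1)
  step 1: (λ.λ.λ.1) (λ.λ.λ.1)
  step 2: λ.λ.1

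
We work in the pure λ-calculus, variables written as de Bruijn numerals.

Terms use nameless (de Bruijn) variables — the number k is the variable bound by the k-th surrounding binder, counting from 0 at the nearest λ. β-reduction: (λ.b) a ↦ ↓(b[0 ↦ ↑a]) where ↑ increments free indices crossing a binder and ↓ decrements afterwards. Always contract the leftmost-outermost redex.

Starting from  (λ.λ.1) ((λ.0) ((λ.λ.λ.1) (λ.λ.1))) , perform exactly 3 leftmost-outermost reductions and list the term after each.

  start: (λ.λ.1) ((λ.0) ((λ.λ.λ.1) (λ.λ.1)))
  step 1: λ.(λ.0) ((λ.λ.λ.1) (λ.λ.1))
  step 2: λ.(λ.λ.λ.1) (λ.λ.1)
  step 3: λ.λ.λ.1

Answer: after 3 steps: λ.λ.λ.1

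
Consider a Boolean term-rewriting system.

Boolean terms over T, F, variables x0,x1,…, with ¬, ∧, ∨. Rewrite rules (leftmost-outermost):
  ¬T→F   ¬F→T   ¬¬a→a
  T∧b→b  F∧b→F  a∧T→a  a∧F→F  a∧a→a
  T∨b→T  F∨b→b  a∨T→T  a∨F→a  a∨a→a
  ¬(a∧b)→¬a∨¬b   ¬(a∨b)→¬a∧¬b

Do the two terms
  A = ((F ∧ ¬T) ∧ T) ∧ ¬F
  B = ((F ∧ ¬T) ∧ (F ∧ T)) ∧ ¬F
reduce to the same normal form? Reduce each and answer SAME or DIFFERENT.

Answer: SAME — A ⇓ F, B ⇓ F

Derivation:
Term A:
  start: ((F ∧ ¬T) ∧ T) ∧ ¬F
  step 1: (F ∧ ¬T) ∧ ¬F
  step 2: F ∧ ¬F
  step 3: F

Term B:
  start: ((F ∧ ¬T) ∧ (F ∧ T)) ∧ ¬F
  step 1: (F ∧ (F ∧ T)) ∧ ¬F
  step 2: F ∧ ¬F
  step 3: F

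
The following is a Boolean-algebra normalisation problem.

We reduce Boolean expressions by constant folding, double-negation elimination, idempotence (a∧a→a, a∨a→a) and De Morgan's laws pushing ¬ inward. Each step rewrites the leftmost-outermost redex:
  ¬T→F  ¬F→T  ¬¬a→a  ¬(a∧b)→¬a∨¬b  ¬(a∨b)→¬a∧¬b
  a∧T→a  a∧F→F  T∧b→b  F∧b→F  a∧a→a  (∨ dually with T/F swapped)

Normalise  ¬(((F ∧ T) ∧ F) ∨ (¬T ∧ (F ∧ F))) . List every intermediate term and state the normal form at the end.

  start: ¬(((F ∧ T) ∧ F) ∨ (¬T ∧ (F ∧ F)))
  [1] ¬((F ∧ T) ∧ F) ∧ ¬(¬T ∧ (F ∧ F))
  [2] (¬(F ∧ T) ∨ ¬F) ∧ ¬(¬T ∧ (F ∧ F))
  [3] ((¬F ∨ ¬T) ∨ ¬F) ∧ ¬(¬T ∧ (F ∧ F))
  [4] ((T ∨ ¬T) ∨ ¬F) ∧ ¬(¬T ∧ (F ∧ F))
  [5] (T ∨ ¬F) ∧ ¬(¬T ∧ (F ∧ F))
  [6] T ∧ ¬(¬T ∧ (F ∧ F))
  [7] ¬(¬T ∧ (F ∧ F))
  [8] ¬¬T ∨ ¬(F ∧ F)
  [9] T ∨ ¬(F ∧ F)
  [10] T

Answer: normal form = T  (in 10 steps)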